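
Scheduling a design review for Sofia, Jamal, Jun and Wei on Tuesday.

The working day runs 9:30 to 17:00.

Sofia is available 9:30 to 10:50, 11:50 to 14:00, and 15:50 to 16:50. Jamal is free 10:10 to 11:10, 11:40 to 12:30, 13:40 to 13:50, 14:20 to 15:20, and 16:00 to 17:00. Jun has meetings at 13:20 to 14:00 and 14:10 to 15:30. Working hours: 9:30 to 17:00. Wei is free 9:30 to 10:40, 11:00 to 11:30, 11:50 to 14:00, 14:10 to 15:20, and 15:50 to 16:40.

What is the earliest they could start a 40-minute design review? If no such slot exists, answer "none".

Jun free within 09:30–17:00: 09:30–13:20, 14:00–14:10, 15:30–17:00.
Sofia ∩ Jamal: 10:10–10:50, 11:50–12:30, 13:40–13:50, 16:00–16:50.
Sofia ∩ Jamal ∩ Jun: 10:10–10:50, 11:50–12:30, 16:00–16:50.
Sofia ∩ Jamal ∩ Jun ∩ Wei: 10:10–10:40, 11:50–12:30, 16:00–16:40.
Windows ≥ 40 min: 11:50–12:30, 16:00–16:40.
Earliest such window starts at 11:50.

11:50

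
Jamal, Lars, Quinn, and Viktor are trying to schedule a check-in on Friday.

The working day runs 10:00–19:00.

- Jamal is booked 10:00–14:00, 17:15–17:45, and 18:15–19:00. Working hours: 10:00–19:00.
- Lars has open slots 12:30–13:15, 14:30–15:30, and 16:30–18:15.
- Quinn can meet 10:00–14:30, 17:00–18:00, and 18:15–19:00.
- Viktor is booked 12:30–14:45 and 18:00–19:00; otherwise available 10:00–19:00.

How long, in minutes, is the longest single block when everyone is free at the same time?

15 minutes

Jamal free within 10:00–19:00: 14:00–17:15, 17:45–18:15.
Viktor free within 10:00–19:00: 10:00–12:30, 14:45–18:00.
Jamal ∩ Lars: 14:30–15:30, 16:30–17:15, 17:45–18:15.
Jamal ∩ Lars ∩ Quinn: 17:00–17:15, 17:45–18:00.
Jamal ∩ Lars ∩ Quinn ∩ Viktor: 17:00–17:15, 17:45–18:00.
Common window lengths: 15, 15 min; longest is 15.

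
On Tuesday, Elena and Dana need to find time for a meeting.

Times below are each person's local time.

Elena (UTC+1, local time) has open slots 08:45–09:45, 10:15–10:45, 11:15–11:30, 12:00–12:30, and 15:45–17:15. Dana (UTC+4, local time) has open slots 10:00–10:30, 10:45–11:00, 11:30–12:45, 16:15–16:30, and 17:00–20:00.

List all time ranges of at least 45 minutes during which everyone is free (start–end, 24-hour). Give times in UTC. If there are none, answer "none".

Elena → UTC: 07:45–08:45, 09:15–09:45, 10:15–10:30, 11:00–11:30, 14:45–16:15.
Dana → UTC: 06:00–06:30, 06:45–07:00, 07:30–08:45, 12:15–12:30, 13:00–16:00.
Elena ∩ Dana: 07:45–08:45, 14:45–16:00.
Windows ≥ 45 min: 07:45–08:45, 14:45–16:00.

07:45–08:45, 14:45–16:00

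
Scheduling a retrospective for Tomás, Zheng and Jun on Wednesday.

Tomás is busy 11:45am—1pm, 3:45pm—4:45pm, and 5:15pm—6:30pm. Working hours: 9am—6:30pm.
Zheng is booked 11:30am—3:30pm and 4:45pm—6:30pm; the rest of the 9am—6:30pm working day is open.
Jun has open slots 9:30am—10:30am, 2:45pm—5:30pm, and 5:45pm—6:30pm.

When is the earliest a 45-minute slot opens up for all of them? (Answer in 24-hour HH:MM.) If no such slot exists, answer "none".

09:30

Tomás free within 09:00–18:30: 09:00–11:45, 13:00–15:45, 16:45–17:15.
Zheng free within 09:00–18:30: 09:00–11:30, 15:30–16:45.
Tomás ∩ Zheng: 09:00–11:30, 15:30–15:45.
Tomás ∩ Zheng ∩ Jun: 09:30–10:30, 15:30–15:45.
Windows ≥ 45 min: 09:30–10:30.
Earliest such window starts at 09:30.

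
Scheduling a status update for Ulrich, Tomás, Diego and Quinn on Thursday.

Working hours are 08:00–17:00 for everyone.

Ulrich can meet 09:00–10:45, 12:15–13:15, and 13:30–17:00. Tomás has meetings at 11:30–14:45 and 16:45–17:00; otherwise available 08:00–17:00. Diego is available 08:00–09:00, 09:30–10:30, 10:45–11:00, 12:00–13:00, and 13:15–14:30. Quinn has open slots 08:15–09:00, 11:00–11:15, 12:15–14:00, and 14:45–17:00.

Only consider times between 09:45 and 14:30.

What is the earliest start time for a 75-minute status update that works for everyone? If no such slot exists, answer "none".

Tomás free within 08:00–17:00: 08:00–11:30, 14:45–16:45.
Ulrich ∩ Tomás: 09:00–10:45, 14:45–16:45.
Ulrich ∩ Tomás ∩ Diego: 09:30–10:30.
Ulrich ∩ Tomás ∩ Diego ∩ Quinn: (none).
Restricted to 09:45–14:30: (none).
Windows ≥ 75 min: (none).

none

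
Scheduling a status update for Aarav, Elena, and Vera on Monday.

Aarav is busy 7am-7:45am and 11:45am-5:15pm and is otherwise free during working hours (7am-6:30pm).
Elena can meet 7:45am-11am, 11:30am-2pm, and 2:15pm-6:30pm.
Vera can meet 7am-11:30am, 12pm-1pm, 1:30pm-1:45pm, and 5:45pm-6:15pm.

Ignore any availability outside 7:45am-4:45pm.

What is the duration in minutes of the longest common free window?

Aarav free within 07:00–18:30: 07:45–11:45, 17:15–18:30.
Aarav ∩ Elena: 07:45–11:00, 11:30–11:45, 17:15–18:30.
Aarav ∩ Elena ∩ Vera: 07:45–11:00, 17:45–18:15.
Restricted to 07:45–16:45: 07:45–11:00.
Single common window of 195 minutes.

195 minutes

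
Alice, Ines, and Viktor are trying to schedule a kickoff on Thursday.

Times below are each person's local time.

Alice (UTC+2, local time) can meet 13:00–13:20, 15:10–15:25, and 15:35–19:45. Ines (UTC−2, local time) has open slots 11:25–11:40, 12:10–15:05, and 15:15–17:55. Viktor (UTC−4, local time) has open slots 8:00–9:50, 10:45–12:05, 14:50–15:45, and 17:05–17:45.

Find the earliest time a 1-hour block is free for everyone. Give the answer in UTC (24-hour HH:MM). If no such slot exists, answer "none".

Alice → UTC: 11:00–11:20, 13:10–13:25, 13:35–17:45.
Ines → UTC: 13:25–13:40, 14:10–17:05, 17:15–19:55.
Viktor → UTC: 12:00–13:50, 14:45–16:05, 18:50–19:45, 21:05–21:45.
Alice ∩ Ines: 13:35–13:40, 14:10–17:05, 17:15–17:45.
Alice ∩ Ines ∩ Viktor: 13:35–13:40, 14:45–16:05.
Windows ≥ 60 min: 14:45–16:05.
Earliest such window starts at 14:45.

14:45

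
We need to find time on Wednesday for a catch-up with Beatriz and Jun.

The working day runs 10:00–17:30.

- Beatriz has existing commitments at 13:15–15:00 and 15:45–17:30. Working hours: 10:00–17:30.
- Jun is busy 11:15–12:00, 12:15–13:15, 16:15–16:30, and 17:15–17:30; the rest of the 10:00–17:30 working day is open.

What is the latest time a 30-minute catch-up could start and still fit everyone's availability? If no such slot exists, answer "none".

Beatriz free within 10:00–17:30: 10:00–13:15, 15:00–15:45.
Jun free within 10:00–17:30: 10:00–11:15, 12:00–12:15, 13:15–16:15, 16:30–17:15.
Beatriz ∩ Jun: 10:00–11:15, 12:00–12:15, 15:00–15:45.
Windows ≥ 30 min: 10:00–11:15, 15:00–15:45.
Latest start in the last window 15:00–15:45 is 15:45 − 30 min = 15:15.

15:15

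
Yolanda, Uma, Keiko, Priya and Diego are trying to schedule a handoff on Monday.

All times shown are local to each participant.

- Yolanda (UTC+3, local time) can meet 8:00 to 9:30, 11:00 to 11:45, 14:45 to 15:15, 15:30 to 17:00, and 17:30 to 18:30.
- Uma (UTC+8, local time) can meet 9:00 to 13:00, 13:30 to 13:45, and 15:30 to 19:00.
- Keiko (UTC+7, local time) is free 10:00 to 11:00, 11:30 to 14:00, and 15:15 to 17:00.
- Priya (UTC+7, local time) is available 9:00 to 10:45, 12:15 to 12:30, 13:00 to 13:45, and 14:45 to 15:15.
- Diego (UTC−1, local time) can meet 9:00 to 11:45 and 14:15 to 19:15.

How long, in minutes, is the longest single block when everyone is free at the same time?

0 minutes

Yolanda → UTC: 05:00–06:30, 08:00–08:45, 11:45–12:15, 12:30–14:00, 14:30–15:30.
Uma → UTC: 01:00–05:00, 05:30–05:45, 07:30–11:00.
Keiko → UTC: 03:00–04:00, 04:30–07:00, 08:15–10:00.
Priya → UTC: 02:00–03:45, 05:15–05:30, 06:00–06:45, 07:45–08:15.
Diego → UTC: 10:00–12:45, 15:15–20:15.
Yolanda ∩ Uma: 05:30–05:45, 08:00–08:45.
Yolanda ∩ Uma ∩ Keiko: 05:30–05:45, 08:15–08:45.
Yolanda ∩ Uma ∩ Keiko ∩ Priya: (none).
Yolanda ∩ Uma ∩ Keiko ∩ Priya ∩ Diego: (none).
No common window.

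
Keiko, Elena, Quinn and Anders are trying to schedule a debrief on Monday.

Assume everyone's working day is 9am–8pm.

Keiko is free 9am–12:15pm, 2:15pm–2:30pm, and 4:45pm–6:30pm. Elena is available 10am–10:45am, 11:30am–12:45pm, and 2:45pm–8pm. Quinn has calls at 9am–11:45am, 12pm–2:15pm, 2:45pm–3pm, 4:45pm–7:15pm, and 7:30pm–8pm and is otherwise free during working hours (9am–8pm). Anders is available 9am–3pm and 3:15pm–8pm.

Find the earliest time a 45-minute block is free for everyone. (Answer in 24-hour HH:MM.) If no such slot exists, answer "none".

none

Quinn free within 09:00–20:00: 11:45–12:00, 14:15–14:45, 15:00–16:45, 19:15–19:30.
Keiko ∩ Elena: 10:00–10:45, 11:30–12:15, 16:45–18:30.
Keiko ∩ Elena ∩ Quinn: 11:45–12:00.
Keiko ∩ Elena ∩ Quinn ∩ Anders: 11:45–12:00.
Windows ≥ 45 min: (none).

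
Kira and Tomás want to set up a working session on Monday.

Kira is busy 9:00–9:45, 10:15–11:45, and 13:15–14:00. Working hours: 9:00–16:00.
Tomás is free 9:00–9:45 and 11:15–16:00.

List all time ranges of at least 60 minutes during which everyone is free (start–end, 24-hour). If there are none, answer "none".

Kira free within 09:00–16:00: 09:45–10:15, 11:45–13:15, 14:00–16:00.
Kira ∩ Tomás: 11:45–13:15, 14:00–16:00.
Windows ≥ 60 min: 11:45–13:15, 14:00–16:00.

11:45–13:15, 14:00–16:00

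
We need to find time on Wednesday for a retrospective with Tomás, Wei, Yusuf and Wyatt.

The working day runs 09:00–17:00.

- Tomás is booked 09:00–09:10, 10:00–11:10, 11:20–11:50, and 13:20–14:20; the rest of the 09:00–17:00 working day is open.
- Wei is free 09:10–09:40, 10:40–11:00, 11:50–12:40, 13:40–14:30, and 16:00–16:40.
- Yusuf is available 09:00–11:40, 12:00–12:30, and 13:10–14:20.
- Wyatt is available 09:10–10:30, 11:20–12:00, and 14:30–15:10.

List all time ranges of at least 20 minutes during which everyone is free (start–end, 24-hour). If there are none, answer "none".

Tomás free within 09:00–17:00: 09:10–10:00, 11:10–11:20, 11:50–13:20, 14:20–17:00.
Tomás ∩ Wei: 09:10–09:40, 11:50–12:40, 14:20–14:30, 16:00–16:40.
Tomás ∩ Wei ∩ Yusuf: 09:10–09:40, 12:00–12:30.
Tomás ∩ Wei ∩ Yusuf ∩ Wyatt: 09:10–09:40.
Windows ≥ 20 min: 09:10–09:40.

09:10–09:40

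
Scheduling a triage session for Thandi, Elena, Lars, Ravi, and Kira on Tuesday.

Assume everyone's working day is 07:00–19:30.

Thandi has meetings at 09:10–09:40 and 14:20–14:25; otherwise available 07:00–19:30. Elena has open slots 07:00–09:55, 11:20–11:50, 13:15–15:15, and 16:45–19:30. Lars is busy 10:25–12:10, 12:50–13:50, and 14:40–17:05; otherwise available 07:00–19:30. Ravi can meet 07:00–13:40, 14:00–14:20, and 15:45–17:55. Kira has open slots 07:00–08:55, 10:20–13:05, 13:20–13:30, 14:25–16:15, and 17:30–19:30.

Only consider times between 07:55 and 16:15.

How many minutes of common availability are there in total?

Thandi free within 07:00–19:30: 07:00–09:10, 09:40–14:20, 14:25–19:30.
Lars free within 07:00–19:30: 07:00–10:25, 12:10–12:50, 13:50–14:40, 17:05–19:30.
Thandi ∩ Elena: 07:00–09:10, 09:40–09:55, 11:20–11:50, 13:15–14:20, 14:25–15:15, 16:45–19:30.
Thandi ∩ Elena ∩ Lars: 07:00–09:10, 09:40–09:55, 13:50–14:20, 14:25–14:40, 17:05–19:30.
Thandi ∩ Elena ∩ Lars ∩ Ravi: 07:00–09:10, 09:40–09:55, 14:00–14:20, 17:05–17:55.
Thandi ∩ Elena ∩ Lars ∩ Ravi ∩ Kira: 07:00–08:55, 17:30–17:55.
Restricted to 07:55–16:15: 07:55–08:55.
Total common minutes: 60.

60 minutes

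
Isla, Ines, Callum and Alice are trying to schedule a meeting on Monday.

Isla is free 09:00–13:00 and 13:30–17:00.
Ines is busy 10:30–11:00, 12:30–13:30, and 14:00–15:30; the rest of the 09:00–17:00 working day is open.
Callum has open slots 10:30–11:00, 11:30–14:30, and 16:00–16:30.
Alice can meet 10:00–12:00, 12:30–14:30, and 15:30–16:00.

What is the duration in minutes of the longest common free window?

30 minutes

Ines free within 09:00–17:00: 09:00–10:30, 11:00–12:30, 13:30–14:00, 15:30–17:00.
Isla ∩ Ines: 09:00–10:30, 11:00–12:30, 13:30–14:00, 15:30–17:00.
Isla ∩ Ines ∩ Callum: 11:30–12:30, 13:30–14:00, 16:00–16:30.
Isla ∩ Ines ∩ Callum ∩ Alice: 11:30–12:00, 13:30–14:00.
Common window lengths: 30, 30 min; longest is 30.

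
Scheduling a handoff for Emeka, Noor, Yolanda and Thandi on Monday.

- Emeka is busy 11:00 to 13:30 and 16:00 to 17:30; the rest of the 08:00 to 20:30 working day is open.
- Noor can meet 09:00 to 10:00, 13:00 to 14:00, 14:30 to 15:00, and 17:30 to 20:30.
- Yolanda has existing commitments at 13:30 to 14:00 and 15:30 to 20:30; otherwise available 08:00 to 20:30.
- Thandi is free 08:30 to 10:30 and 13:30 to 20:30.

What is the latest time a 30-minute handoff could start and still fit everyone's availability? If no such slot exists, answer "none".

14:30

Emeka free within 08:00–20:30: 08:00–11:00, 13:30–16:00, 17:30–20:30.
Yolanda free within 08:00–20:30: 08:00–13:30, 14:00–15:30.
Emeka ∩ Noor: 09:00–10:00, 13:30–14:00, 14:30–15:00, 17:30–20:30.
Emeka ∩ Noor ∩ Yolanda: 09:00–10:00, 14:30–15:00.
Emeka ∩ Noor ∩ Yolanda ∩ Thandi: 09:00–10:00, 14:30–15:00.
Windows ≥ 30 min: 09:00–10:00, 14:30–15:00.
Latest start in the last window 14:30–15:00 is 15:00 − 30 min = 14:30.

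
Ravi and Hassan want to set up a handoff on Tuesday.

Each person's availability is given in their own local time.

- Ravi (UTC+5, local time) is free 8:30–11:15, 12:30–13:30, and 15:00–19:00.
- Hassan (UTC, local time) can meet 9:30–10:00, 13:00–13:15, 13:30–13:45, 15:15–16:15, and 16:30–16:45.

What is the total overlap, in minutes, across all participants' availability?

Ravi → UTC: 03:30–06:15, 07:30–08:30, 10:00–14:00.
Hassan → UTC: 09:30–10:00, 13:00–13:15, 13:30–13:45, 15:15–16:15, 16:30–16:45.
Ravi ∩ Hassan: 13:00–13:15, 13:30–13:45.
Total common minutes: 15 + 15 = 30.

30 minutes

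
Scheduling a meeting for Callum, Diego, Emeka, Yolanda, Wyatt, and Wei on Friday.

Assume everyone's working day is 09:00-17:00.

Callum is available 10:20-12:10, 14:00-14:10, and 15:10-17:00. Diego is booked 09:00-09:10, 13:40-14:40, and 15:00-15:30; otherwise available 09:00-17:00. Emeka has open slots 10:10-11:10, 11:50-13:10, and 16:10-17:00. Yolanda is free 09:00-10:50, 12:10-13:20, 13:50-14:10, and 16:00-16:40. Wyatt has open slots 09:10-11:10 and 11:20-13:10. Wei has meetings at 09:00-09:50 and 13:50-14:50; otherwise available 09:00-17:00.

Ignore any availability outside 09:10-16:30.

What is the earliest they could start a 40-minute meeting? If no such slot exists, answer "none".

none

Diego free within 09:00–17:00: 09:10–13:40, 14:40–15:00, 15:30–17:00.
Wei free within 09:00–17:00: 09:50–13:50, 14:50–17:00.
Callum ∩ Diego: 10:20–12:10, 15:30–17:00.
Callum ∩ Diego ∩ Emeka: 10:20–11:10, 11:50–12:10, 16:10–17:00.
Callum ∩ Diego ∩ Emeka ∩ Yolanda: 10:20–10:50, 16:10–16:40.
Callum ∩ Diego ∩ Emeka ∩ Yolanda ∩ Wyatt: 10:20–10:50.
Callum ∩ Diego ∩ Emeka ∩ Yolanda ∩ Wyatt ∩ Wei: 10:20–10:50.
Restricted to 09:10–16:30: 10:20–10:50.
Windows ≥ 40 min: (none).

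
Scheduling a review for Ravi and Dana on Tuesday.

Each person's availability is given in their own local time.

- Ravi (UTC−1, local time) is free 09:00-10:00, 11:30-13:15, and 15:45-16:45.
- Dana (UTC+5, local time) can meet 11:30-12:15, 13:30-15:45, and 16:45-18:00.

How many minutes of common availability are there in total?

Ravi → UTC: 10:00–11:00, 12:30–14:15, 16:45–17:45.
Dana → UTC: 06:30–07:15, 08:30–10:45, 11:45–13:00.
Ravi ∩ Dana: 10:00–10:45, 12:30–13:00.
Total common minutes: 45 + 30 = 75.

75 minutes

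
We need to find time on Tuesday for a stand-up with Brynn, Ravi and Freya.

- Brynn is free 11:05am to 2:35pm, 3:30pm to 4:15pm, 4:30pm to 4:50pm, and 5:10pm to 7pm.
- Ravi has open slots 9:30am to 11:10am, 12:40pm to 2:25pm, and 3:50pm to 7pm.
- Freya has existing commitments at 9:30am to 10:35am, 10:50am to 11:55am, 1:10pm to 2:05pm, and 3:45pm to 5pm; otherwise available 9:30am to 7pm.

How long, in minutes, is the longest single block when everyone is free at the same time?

110 minutes

Freya free within 09:30–19:00: 10:35–10:50, 11:55–13:10, 14:05–15:45, 17:00–19:00.
Brynn ∩ Ravi: 11:05–11:10, 12:40–14:25, 15:50–16:15, 16:30–16:50, 17:10–19:00.
Brynn ∩ Ravi ∩ Freya: 12:40–13:10, 14:05–14:25, 17:10–19:00.
Common window lengths: 30, 20, 110 min; longest is 110.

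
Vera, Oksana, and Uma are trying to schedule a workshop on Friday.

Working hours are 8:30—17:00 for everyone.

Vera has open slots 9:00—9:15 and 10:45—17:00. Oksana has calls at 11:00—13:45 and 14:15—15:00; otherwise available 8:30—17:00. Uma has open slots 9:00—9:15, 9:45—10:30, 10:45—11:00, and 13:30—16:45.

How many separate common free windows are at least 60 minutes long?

1

Oksana free within 08:30–17:00: 08:30–11:00, 13:45–14:15, 15:00–17:00.
Vera ∩ Oksana: 09:00–09:15, 10:45–11:00, 13:45–14:15, 15:00–17:00.
Vera ∩ Oksana ∩ Uma: 09:00–09:15, 10:45–11:00, 13:45–14:15, 15:00–16:45.
Windows ≥ 60 min: 15:00–16:45.
That's 1 window.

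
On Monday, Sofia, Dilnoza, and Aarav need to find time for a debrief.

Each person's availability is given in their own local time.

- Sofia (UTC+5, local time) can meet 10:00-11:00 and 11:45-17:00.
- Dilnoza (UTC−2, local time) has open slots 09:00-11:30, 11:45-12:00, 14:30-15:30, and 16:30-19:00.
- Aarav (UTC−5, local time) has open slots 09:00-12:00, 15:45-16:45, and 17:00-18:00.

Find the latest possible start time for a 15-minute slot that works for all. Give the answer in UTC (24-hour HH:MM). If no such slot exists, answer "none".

none

Sofia → UTC: 05:00–06:00, 06:45–12:00.
Dilnoza → UTC: 11:00–13:30, 13:45–14:00, 16:30–17:30, 18:30–21:00.
Aarav → UTC: 14:00–17:00, 20:45–21:45, 22:00–23:00.
Sofia ∩ Dilnoza: 11:00–12:00.
Sofia ∩ Dilnoza ∩ Aarav: (none).
Windows ≥ 15 min: (none).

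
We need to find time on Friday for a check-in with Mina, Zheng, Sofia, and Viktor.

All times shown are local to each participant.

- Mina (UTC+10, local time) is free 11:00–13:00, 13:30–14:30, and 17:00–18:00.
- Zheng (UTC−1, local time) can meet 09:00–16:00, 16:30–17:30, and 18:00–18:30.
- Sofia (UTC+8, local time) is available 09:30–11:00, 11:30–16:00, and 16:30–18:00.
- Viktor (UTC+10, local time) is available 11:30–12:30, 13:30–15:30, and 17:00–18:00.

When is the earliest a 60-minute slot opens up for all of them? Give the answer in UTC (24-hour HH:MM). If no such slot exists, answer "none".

Mina → UTC: 01:00–03:00, 03:30–04:30, 07:00–08:00.
Zheng → UTC: 10:00–17:00, 17:30–18:30, 19:00–19:30.
Sofia → UTC: 01:30–03:00, 03:30–08:00, 08:30–10:00.
Viktor → UTC: 01:30–02:30, 03:30–05:30, 07:00–08:00.
Mina ∩ Zheng: (none).
Mina ∩ Zheng ∩ Sofia: (none).
Mina ∩ Zheng ∩ Sofia ∩ Viktor: (none).
Windows ≥ 60 min: (none).

none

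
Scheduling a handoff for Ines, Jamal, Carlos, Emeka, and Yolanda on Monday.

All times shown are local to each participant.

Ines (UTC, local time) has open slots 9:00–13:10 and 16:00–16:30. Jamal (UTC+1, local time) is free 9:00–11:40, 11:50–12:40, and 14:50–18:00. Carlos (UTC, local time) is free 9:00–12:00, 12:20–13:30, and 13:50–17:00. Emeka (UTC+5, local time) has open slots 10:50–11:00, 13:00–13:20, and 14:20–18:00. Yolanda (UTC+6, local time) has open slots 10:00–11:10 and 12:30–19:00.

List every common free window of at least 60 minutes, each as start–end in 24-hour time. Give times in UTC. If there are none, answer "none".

09:20–10:40

Ines → UTC: 09:00–13:10, 16:00–16:30.
Jamal → UTC: 08:00–10:40, 10:50–11:40, 13:50–17:00.
Carlos → UTC: 09:00–12:00, 12:20–13:30, 13:50–17:00.
Emeka → UTC: 05:50–06:00, 08:00–08:20, 09:20–13:00.
Yolanda → UTC: 04:00–05:10, 06:30–13:00.
Ines ∩ Jamal: 09:00–10:40, 10:50–11:40, 16:00–16:30.
Ines ∩ Jamal ∩ Carlos: 09:00–10:40, 10:50–11:40, 16:00–16:30.
Ines ∩ Jamal ∩ Carlos ∩ Emeka: 09:20–10:40, 10:50–11:40.
Ines ∩ Jamal ∩ Carlos ∩ Emeka ∩ Yolanda: 09:20–10:40, 10:50–11:40.
Windows ≥ 60 min: 09:20–10:40.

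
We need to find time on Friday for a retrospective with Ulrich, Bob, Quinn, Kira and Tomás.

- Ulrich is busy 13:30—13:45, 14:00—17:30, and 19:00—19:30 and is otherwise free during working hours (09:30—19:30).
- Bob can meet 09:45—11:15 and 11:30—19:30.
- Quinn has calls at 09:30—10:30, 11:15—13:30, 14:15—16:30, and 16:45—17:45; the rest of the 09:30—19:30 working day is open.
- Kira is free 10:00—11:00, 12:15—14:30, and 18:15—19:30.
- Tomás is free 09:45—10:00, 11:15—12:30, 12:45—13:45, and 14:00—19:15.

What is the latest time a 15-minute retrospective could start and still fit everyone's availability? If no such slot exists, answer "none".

Ulrich free within 09:30–19:30: 09:30–13:30, 13:45–14:00, 17:30–19:00.
Quinn free within 09:30–19:30: 10:30–11:15, 13:30–14:15, 16:30–16:45, 17:45–19:30.
Ulrich ∩ Bob: 09:45–11:15, 11:30–13:30, 13:45–14:00, 17:30–19:00.
Ulrich ∩ Bob ∩ Quinn: 10:30–11:15, 13:45–14:00, 17:45–19:00.
Ulrich ∩ Bob ∩ Quinn ∩ Kira: 10:30–11:00, 13:45–14:00, 18:15–19:00.
Ulrich ∩ Bob ∩ Quinn ∩ Kira ∩ Tomás: 18:15–19:00.
Windows ≥ 15 min: 18:15–19:00.
Latest start in the last window 18:15–19:00 is 19:00 − 15 min = 18:45.

18:45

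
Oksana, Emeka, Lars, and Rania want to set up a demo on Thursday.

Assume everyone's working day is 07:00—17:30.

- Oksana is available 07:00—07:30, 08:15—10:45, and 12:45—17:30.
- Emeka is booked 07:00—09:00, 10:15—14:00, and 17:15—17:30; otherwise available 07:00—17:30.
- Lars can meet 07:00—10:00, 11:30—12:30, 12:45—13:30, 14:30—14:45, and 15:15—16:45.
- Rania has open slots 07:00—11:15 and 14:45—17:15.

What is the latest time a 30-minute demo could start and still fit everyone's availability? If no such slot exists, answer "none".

16:15

Emeka free within 07:00–17:30: 09:00–10:15, 14:00–17:15.
Oksana ∩ Emeka: 09:00–10:15, 14:00–17:15.
Oksana ∩ Emeka ∩ Lars: 09:00–10:00, 14:30–14:45, 15:15–16:45.
Oksana ∩ Emeka ∩ Lars ∩ Rania: 09:00–10:00, 15:15–16:45.
Windows ≥ 30 min: 09:00–10:00, 15:15–16:45.
Latest start in the last window 15:15–16:45 is 16:45 − 30 min = 16:15.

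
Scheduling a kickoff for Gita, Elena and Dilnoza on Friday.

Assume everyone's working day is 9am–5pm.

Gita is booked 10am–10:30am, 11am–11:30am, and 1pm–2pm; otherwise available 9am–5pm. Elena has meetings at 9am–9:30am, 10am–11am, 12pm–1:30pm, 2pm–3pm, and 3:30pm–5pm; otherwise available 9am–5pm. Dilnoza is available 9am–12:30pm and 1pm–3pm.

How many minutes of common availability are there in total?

Gita free within 09:00–17:00: 09:00–10:00, 10:30–11:00, 11:30–13:00, 14:00–17:00.
Elena free within 09:00–17:00: 09:30–10:00, 11:00–12:00, 13:30–14:00, 15:00–15:30.
Gita ∩ Elena: 09:30–10:00, 11:30–12:00, 15:00–15:30.
Gita ∩ Elena ∩ Dilnoza: 09:30–10:00, 11:30–12:00.
Total common minutes: 30 + 30 = 60.

60 minutes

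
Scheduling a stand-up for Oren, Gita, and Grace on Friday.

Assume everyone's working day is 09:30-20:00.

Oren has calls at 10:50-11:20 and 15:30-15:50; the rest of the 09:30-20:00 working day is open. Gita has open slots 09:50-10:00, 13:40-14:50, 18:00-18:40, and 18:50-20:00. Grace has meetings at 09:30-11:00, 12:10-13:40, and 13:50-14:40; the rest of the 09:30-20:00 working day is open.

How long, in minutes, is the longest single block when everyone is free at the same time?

70 minutes

Oren free within 09:30–20:00: 09:30–10:50, 11:20–15:30, 15:50–20:00.
Grace free within 09:30–20:00: 11:00–12:10, 13:40–13:50, 14:40–20:00.
Oren ∩ Gita: 09:50–10:00, 13:40–14:50, 18:00–18:40, 18:50–20:00.
Oren ∩ Gita ∩ Grace: 13:40–13:50, 14:40–14:50, 18:00–18:40, 18:50–20:00.
Common window lengths: 10, 10, 40, 70 min; longest is 70.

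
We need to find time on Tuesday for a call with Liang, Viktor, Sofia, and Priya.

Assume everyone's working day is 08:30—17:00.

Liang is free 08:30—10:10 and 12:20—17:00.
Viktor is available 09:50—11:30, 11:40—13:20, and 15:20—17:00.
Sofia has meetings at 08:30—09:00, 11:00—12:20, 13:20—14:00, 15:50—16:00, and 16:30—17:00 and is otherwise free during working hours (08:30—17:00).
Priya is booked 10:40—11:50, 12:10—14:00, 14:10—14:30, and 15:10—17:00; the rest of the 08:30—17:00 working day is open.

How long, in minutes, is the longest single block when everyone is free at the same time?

Sofia free within 08:30–17:00: 09:00–11:00, 12:20–13:20, 14:00–15:50, 16:00–16:30.
Priya free within 08:30–17:00: 08:30–10:40, 11:50–12:10, 14:00–14:10, 14:30–15:10.
Liang ∩ Viktor: 09:50–10:10, 12:20–13:20, 15:20–17:00.
Liang ∩ Viktor ∩ Sofia: 09:50–10:10, 12:20–13:20, 15:20–15:50, 16:00–16:30.
Liang ∩ Viktor ∩ Sofia ∩ Priya: 09:50–10:10.
Single common window of 20 minutes.

20 minutes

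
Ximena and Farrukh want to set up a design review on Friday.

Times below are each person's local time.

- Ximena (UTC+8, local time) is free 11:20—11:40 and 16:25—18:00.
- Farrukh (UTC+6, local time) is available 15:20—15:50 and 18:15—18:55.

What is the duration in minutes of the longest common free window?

Ximena → UTC: 03:20–03:40, 08:25–10:00.
Farrukh → UTC: 09:20–09:50, 12:15–12:55.
Ximena ∩ Farrukh: 09:20–09:50.
Single common window of 30 minutes.

30 minutes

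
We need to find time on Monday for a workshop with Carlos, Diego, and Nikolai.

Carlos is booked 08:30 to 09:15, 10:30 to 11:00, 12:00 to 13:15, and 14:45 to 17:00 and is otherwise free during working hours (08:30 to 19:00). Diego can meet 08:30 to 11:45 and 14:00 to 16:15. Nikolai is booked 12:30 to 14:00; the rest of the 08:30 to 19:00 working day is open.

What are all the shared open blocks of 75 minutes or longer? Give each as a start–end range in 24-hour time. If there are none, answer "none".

09:15–10:30

Carlos free within 08:30–19:00: 09:15–10:30, 11:00–12:00, 13:15–14:45, 17:00–19:00.
Nikolai free within 08:30–19:00: 08:30–12:30, 14:00–19:00.
Carlos ∩ Diego: 09:15–10:30, 11:00–11:45, 14:00–14:45.
Carlos ∩ Diego ∩ Nikolai: 09:15–10:30, 11:00–11:45, 14:00–14:45.
Windows ≥ 75 min: 09:15–10:30.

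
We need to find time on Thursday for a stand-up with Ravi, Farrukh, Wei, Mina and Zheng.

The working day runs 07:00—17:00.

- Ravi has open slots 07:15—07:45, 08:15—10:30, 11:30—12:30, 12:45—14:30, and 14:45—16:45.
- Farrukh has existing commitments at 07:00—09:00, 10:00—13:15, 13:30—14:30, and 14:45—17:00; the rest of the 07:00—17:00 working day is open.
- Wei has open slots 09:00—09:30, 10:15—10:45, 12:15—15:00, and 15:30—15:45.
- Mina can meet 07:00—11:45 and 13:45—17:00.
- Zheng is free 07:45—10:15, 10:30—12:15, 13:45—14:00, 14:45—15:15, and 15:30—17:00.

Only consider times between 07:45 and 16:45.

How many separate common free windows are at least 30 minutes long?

Farrukh free within 07:00–17:00: 09:00–10:00, 13:15–13:30, 14:30–14:45.
Ravi ∩ Farrukh: 09:00–10:00, 13:15–13:30.
Ravi ∩ Farrukh ∩ Wei: 09:00–09:30, 13:15–13:30.
Ravi ∩ Farrukh ∩ Wei ∩ Mina: 09:00–09:30.
Ravi ∩ Farrukh ∩ Wei ∩ Mina ∩ Zheng: 09:00–09:30.
Restricted to 07:45–16:45: 09:00–09:30.
Windows ≥ 30 min: 09:00–09:30.
That's 1 window.

1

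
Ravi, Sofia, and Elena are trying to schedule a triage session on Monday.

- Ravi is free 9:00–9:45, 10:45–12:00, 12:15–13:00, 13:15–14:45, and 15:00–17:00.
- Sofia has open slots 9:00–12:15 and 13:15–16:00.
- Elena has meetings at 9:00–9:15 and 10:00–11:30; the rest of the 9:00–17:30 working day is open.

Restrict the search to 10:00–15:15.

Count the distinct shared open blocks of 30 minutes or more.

2

Elena free within 09:00–17:30: 09:15–10:00, 11:30–17:30.
Ravi ∩ Sofia: 09:00–09:45, 10:45–12:00, 13:15–14:45, 15:00–16:00.
Ravi ∩ Sofia ∩ Elena: 09:15–09:45, 11:30–12:00, 13:15–14:45, 15:00–16:00.
Restricted to 10:00–15:15: 11:30–12:00, 13:15–14:45, 15:00–15:15.
Windows ≥ 30 min: 11:30–12:00, 13:15–14:45.
That's 2 windows.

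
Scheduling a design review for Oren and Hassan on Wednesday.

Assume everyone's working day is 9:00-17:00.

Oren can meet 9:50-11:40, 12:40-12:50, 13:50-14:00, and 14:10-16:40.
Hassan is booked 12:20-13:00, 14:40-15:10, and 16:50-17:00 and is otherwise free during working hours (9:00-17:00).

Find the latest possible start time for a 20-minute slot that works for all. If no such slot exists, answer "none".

16:20

Hassan free within 09:00–17:00: 09:00–12:20, 13:00–14:40, 15:10–16:50.
Oren ∩ Hassan: 09:50–11:40, 13:50–14:00, 14:10–14:40, 15:10–16:40.
Windows ≥ 20 min: 09:50–11:40, 14:10–14:40, 15:10–16:40.
Latest start in the last window 15:10–16:40 is 16:40 − 20 min = 16:20.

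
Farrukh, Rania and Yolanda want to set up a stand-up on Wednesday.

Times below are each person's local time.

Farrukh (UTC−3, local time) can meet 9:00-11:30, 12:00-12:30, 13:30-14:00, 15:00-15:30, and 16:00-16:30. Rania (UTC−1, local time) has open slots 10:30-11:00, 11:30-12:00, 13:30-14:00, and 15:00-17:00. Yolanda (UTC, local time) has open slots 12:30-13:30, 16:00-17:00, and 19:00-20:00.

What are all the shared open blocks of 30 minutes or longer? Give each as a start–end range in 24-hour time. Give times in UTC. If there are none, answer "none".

12:30–13:00, 16:30–17:00

Farrukh → UTC: 12:00–14:30, 15:00–15:30, 16:30–17:00, 18:00–18:30, 19:00–19:30.
Rania → UTC: 11:30–12:00, 12:30–13:00, 14:30–15:00, 16:00–18:00.
Yolanda → UTC: 12:30–13:30, 16:00–17:00, 19:00–20:00.
Farrukh ∩ Rania: 12:30–13:00, 16:30–17:00.
Farrukh ∩ Rania ∩ Yolanda: 12:30–13:00, 16:30–17:00.
Windows ≥ 30 min: 12:30–13:00, 16:30–17:00.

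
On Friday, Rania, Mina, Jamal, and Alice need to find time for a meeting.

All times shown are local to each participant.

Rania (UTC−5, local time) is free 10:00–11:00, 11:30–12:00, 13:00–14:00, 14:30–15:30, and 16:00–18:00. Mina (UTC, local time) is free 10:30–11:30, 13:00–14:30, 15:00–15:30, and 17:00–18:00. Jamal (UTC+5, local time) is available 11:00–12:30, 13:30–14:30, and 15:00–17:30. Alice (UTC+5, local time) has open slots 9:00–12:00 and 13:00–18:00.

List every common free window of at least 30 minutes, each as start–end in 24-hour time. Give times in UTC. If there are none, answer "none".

Rania → UTC: 15:00–16:00, 16:30–17:00, 18:00–19:00, 19:30–20:30, 21:00–23:00.
Mina → UTC: 10:30–11:30, 13:00–14:30, 15:00–15:30, 17:00–18:00.
Jamal → UTC: 06:00–07:30, 08:30–09:30, 10:00–12:30.
Alice → UTC: 04:00–07:00, 08:00–13:00.
Rania ∩ Mina: 15:00–15:30.
Rania ∩ Mina ∩ Jamal: (none).
Rania ∩ Mina ∩ Jamal ∩ Alice: (none).
Windows ≥ 30 min: (none).

none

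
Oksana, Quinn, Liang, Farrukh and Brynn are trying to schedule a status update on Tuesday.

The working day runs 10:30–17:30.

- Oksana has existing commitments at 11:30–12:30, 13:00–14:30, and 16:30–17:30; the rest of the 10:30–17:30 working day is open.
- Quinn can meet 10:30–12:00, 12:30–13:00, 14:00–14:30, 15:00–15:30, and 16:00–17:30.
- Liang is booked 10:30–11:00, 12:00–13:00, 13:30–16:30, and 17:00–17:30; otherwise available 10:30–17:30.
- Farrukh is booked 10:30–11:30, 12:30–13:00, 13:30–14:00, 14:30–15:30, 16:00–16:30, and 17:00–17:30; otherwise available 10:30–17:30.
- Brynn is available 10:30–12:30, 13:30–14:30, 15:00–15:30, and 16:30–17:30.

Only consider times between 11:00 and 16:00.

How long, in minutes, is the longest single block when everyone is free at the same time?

Oksana free within 10:30–17:30: 10:30–11:30, 12:30–13:00, 14:30–16:30.
Liang free within 10:30–17:30: 11:00–12:00, 13:00–13:30, 16:30–17:00.
Farrukh free within 10:30–17:30: 11:30–12:30, 13:00–13:30, 14:00–14:30, 15:30–16:00, 16:30–17:00.
Oksana ∩ Quinn: 10:30–11:30, 12:30–13:00, 15:00–15:30, 16:00–16:30.
Oksana ∩ Quinn ∩ Liang: 11:00–11:30.
Oksana ∩ Quinn ∩ Liang ∩ Farrukh: (none).
Oksana ∩ Quinn ∩ Liang ∩ Farrukh ∩ Brynn: (none).
Restricted to 11:00–16:00: (none).
No common window.

0 minutes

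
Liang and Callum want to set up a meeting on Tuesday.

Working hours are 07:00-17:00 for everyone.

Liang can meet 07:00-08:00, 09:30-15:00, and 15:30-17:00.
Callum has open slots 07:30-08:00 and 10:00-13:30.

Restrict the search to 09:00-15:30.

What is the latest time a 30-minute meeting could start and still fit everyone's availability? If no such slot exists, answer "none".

Liang ∩ Callum: 07:30–08:00, 10:00–13:30.
Restricted to 09:00–15:30: 10:00–13:30.
Windows ≥ 30 min: 10:00–13:30.
Latest start in the last window 10:00–13:30 is 13:30 − 30 min = 13:00.

13:00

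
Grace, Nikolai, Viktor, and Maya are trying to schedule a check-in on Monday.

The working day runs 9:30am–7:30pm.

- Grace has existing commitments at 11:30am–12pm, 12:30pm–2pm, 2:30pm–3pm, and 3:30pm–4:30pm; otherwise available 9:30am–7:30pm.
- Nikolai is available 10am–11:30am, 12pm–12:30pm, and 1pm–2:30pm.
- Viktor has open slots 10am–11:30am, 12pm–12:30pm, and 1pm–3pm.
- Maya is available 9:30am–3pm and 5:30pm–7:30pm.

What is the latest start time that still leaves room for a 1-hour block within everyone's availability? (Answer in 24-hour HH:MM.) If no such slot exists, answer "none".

Grace free within 09:30–19:30: 09:30–11:30, 12:00–12:30, 14:00–14:30, 15:00–15:30, 16:30–19:30.
Grace ∩ Nikolai: 10:00–11:30, 12:00–12:30, 14:00–14:30.
Grace ∩ Nikolai ∩ Viktor: 10:00–11:30, 12:00–12:30, 14:00–14:30.
Grace ∩ Nikolai ∩ Viktor ∩ Maya: 10:00–11:30, 12:00–12:30, 14:00–14:30.
Windows ≥ 60 min: 10:00–11:30.
Latest start in the last window 10:00–11:30 is 11:30 − 60 min = 10:30.

10:30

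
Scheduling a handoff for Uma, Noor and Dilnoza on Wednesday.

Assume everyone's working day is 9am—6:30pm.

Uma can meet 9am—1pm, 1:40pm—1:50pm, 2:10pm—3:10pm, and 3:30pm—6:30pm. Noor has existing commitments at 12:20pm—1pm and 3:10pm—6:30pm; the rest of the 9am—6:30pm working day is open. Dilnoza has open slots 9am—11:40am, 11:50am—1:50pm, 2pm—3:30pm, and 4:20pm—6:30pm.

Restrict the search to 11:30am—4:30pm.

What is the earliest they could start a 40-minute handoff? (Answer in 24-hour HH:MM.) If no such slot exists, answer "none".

Noor free within 09:00–18:30: 09:00–12:20, 13:00–15:10.
Uma ∩ Noor: 09:00–12:20, 13:40–13:50, 14:10–15:10.
Uma ∩ Noor ∩ Dilnoza: 09:00–11:40, 11:50–12:20, 13:40–13:50, 14:10–15:10.
Restricted to 11:30–16:30: 11:30–11:40, 11:50–12:20, 13:40–13:50, 14:10–15:10.
Windows ≥ 40 min: 14:10–15:10.
Earliest such window starts at 14:10.

14:10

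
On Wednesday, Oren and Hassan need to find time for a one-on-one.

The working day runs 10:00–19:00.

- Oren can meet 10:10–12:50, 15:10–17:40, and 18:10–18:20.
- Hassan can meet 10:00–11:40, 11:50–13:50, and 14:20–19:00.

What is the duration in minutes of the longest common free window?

Oren ∩ Hassan: 10:10–11:40, 11:50–12:50, 15:10–17:40, 18:10–18:20.
Common window lengths: 90, 60, 150, 10 min; longest is 150.

150 minutes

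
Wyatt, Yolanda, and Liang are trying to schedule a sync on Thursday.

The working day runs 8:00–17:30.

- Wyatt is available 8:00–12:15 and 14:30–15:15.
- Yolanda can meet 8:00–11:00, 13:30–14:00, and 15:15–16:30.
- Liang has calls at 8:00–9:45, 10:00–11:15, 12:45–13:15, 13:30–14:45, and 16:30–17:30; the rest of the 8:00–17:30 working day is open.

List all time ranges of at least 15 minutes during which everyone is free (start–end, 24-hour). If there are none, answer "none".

09:45–10:00

Liang free within 08:00–17:30: 09:45–10:00, 11:15–12:45, 13:15–13:30, 14:45–16:30.
Wyatt ∩ Yolanda: 08:00–11:00.
Wyatt ∩ Yolanda ∩ Liang: 09:45–10:00.
Windows ≥ 15 min: 09:45–10:00.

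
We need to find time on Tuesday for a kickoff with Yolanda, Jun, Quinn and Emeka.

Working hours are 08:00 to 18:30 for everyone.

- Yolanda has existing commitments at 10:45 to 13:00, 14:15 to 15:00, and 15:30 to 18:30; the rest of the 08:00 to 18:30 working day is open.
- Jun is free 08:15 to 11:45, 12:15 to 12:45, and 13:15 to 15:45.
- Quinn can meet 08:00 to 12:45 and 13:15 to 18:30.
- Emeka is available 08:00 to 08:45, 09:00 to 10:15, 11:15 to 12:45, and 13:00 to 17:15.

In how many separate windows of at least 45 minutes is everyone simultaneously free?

Yolanda free within 08:00–18:30: 08:00–10:45, 13:00–14:15, 15:00–15:30.
Yolanda ∩ Jun: 08:15–10:45, 13:15–14:15, 15:00–15:30.
Yolanda ∩ Jun ∩ Quinn: 08:15–10:45, 13:15–14:15, 15:00–15:30.
Yolanda ∩ Jun ∩ Quinn ∩ Emeka: 08:15–08:45, 09:00–10:15, 13:15–14:15, 15:00–15:30.
Windows ≥ 45 min: 09:00–10:15, 13:15–14:15.
That's 2 windows.

2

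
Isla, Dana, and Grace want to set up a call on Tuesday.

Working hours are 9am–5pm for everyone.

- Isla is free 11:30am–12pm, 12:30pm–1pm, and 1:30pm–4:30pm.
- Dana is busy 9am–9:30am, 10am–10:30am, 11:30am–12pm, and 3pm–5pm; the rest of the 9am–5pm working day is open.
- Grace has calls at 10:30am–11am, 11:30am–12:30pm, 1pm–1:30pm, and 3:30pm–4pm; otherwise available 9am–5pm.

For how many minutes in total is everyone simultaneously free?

120 minutes

Dana free within 09:00–17:00: 09:30–10:00, 10:30–11:30, 12:00–15:00.
Grace free within 09:00–17:00: 09:00–10:30, 11:00–11:30, 12:30–13:00, 13:30–15:30, 16:00–17:00.
Isla ∩ Dana: 12:30–13:00, 13:30–15:00.
Isla ∩ Dana ∩ Grace: 12:30–13:00, 13:30–15:00.
Total common minutes: 30 + 90 = 120.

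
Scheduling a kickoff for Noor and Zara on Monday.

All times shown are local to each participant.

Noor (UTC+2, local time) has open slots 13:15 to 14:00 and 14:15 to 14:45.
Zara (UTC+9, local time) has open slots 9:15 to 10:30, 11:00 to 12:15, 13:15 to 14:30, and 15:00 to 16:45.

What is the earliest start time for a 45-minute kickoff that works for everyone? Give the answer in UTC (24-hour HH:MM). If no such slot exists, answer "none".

Noor → UTC: 11:15–12:00, 12:15–12:45.
Zara → UTC: 00:15–01:30, 02:00–03:15, 04:15–05:30, 06:00–07:45.
Noor ∩ Zara: (none).
Windows ≥ 45 min: (none).

none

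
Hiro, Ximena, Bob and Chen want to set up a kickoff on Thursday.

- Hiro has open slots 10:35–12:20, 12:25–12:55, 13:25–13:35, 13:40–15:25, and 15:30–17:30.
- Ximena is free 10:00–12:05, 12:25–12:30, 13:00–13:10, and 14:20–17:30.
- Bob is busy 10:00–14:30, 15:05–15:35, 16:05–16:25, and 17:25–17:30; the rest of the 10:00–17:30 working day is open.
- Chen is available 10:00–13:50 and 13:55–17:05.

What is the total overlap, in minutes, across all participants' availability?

Bob free within 10:00–17:30: 14:30–15:05, 15:35–16:05, 16:25–17:25.
Hiro ∩ Ximena: 10:35–12:05, 12:25–12:30, 14:20–15:25, 15:30–17:30.
Hiro ∩ Ximena ∩ Bob: 14:30–15:05, 15:35–16:05, 16:25–17:25.
Hiro ∩ Ximena ∩ Bob ∩ Chen: 14:30–15:05, 15:35–16:05, 16:25–17:05.
Total common minutes: 35 + 30 + 40 = 105.

105 minutes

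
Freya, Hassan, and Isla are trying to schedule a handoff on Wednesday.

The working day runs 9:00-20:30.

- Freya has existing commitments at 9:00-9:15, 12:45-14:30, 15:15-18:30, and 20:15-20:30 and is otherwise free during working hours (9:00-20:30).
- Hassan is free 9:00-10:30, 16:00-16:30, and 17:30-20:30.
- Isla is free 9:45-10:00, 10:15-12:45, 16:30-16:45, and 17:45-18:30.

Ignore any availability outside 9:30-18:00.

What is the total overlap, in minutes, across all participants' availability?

30 minutes

Freya free within 09:00–20:30: 09:15–12:45, 14:30–15:15, 18:30–20:15.
Freya ∩ Hassan: 09:15–10:30, 18:30–20:15.
Freya ∩ Hassan ∩ Isla: 09:45–10:00, 10:15–10:30.
Restricted to 09:30–18:00: 09:45–10:00, 10:15–10:30.
Total common minutes: 15 + 15 = 30.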